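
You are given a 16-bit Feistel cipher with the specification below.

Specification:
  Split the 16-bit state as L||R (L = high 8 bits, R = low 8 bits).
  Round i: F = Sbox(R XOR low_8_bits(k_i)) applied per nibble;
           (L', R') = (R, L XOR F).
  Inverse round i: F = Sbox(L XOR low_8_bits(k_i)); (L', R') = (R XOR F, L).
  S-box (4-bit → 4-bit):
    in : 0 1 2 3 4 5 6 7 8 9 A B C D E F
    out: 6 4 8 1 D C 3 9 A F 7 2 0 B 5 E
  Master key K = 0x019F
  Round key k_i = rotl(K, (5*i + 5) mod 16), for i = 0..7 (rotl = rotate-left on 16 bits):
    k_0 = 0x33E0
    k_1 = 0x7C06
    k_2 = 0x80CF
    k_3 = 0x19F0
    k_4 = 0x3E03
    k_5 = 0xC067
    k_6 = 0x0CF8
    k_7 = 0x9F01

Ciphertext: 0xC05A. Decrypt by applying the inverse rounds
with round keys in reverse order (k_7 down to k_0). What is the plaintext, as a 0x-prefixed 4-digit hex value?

0x3213

s_0 = ciphertext = 0xC05A
s_1 = InvRound(s_0, k_7) = 0x5EC0
s_2 = InvRound(s_1, k_6) = 0xB35E
s_3 = InvRound(s_2, k_5) = 0xE3B3
s_4 = InvRound(s_3, k_4) = 0xE5E3
s_5 = InvRound(s_4, k_3) = 0xAFE5
s_6 = InvRound(s_5, k_2) = 0xD3AF
s_7 = InvRound(s_6, k_1) = 0x13D3
s_8 = InvRound(s_7, k_0) = 0x3213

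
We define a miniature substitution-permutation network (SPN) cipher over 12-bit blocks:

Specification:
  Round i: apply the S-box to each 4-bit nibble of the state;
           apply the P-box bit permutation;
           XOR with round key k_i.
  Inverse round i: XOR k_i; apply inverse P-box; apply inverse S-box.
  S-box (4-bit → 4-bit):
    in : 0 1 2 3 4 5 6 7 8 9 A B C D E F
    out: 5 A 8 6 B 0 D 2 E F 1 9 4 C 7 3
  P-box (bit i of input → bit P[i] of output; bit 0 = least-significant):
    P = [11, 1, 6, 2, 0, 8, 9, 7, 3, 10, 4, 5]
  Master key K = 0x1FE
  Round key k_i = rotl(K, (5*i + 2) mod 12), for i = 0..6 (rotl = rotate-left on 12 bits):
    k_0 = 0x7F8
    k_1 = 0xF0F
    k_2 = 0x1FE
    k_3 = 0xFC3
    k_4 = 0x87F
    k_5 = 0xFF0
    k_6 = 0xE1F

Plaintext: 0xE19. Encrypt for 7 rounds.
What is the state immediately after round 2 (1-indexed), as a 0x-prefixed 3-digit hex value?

0x7C3

s_0 = plaintext = 0xE19
s_1 = Round(s_0, k_0) = 0xA26
s_2 = Round(s_1, k_1) = 0x7C3
s_3 = Round(s_2, k_2) = 0x7BC
s_4 = Round(s_3, k_3) = 0xB02
s_5 = Round(s_4, k_4) = 0xA52
s_6 = Round(s_5, k_5) = 0xFFC
s_7 = Round(s_6, k_6) = 0xB56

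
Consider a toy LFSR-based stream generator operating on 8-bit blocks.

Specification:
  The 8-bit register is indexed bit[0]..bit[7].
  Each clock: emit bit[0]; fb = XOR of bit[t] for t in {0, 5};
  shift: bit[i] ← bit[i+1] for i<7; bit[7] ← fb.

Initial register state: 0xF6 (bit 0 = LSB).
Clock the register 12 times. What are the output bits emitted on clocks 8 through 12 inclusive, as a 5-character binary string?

reg_0 = 0xF6
clock 1: out=0, reg = 0xFB
clock 2: out=1, reg = 0x7D
clock 3: out=1, reg = 0x3E
clock 4: out=0, reg = 0x9F
clock 5: out=1, reg = 0xCF
clock 6: out=1, reg = 0xE7
clock 7: out=1, reg = 0x73
clock 8: out=1, reg = 0x39
clock 9: out=1, reg = 0x1C
clock 10: out=0, reg = 0x0E
clock 11: out=0, reg = 0x07
clock 12: out=1, reg = 0x83

11001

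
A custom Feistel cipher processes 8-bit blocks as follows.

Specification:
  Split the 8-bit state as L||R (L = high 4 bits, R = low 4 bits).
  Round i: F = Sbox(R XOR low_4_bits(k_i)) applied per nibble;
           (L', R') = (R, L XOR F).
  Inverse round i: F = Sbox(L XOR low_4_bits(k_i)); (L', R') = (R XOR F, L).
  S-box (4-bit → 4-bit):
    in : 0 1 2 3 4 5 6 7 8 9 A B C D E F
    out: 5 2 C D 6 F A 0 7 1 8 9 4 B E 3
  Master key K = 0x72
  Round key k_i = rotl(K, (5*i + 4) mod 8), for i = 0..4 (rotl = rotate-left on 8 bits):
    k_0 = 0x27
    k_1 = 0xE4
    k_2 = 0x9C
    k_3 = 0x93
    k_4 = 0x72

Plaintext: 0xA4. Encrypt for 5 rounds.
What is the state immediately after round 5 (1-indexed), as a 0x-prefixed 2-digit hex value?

0x04

s_0 = plaintext = 0xA4
s_1 = Round(s_0, k_0) = 0x47
s_2 = Round(s_1, k_1) = 0x79
s_3 = Round(s_2, k_2) = 0x98
s_4 = Round(s_3, k_3) = 0x80
s_5 = Round(s_4, k_4) = 0x04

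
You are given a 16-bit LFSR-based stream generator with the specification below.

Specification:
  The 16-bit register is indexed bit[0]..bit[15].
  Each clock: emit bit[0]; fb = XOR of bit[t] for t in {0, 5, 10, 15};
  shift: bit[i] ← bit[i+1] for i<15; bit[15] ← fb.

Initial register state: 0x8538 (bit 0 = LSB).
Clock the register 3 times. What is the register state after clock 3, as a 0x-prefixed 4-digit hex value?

reg_0 = 0x8538
clock 1: out=0, reg = 0xC29C
clock 2: out=0, reg = 0xE14E
clock 3: out=0, reg = 0xF0A7

0xF0A7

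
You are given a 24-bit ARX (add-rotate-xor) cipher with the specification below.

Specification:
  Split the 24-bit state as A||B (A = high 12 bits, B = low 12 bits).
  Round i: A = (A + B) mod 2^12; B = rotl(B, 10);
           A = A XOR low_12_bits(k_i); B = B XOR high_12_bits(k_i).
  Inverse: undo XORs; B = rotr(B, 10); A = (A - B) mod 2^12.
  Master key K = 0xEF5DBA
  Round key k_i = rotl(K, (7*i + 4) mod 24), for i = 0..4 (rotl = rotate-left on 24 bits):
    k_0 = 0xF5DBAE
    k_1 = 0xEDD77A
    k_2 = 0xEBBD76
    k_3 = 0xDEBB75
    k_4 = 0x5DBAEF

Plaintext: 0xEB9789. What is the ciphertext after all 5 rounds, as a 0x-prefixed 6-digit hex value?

s_0 = plaintext = 0xEB9789
s_1 = Round(s_0, k_0) = 0xDECABF
s_2 = Round(s_1, k_1) = 0xFD1072
s_3 = Round(s_2, k_2) = 0xD356A7
s_4 = Round(s_3, k_3) = 0x8A9042
s_5 = Round(s_4, k_4) = 0x204DCB

0x204DCB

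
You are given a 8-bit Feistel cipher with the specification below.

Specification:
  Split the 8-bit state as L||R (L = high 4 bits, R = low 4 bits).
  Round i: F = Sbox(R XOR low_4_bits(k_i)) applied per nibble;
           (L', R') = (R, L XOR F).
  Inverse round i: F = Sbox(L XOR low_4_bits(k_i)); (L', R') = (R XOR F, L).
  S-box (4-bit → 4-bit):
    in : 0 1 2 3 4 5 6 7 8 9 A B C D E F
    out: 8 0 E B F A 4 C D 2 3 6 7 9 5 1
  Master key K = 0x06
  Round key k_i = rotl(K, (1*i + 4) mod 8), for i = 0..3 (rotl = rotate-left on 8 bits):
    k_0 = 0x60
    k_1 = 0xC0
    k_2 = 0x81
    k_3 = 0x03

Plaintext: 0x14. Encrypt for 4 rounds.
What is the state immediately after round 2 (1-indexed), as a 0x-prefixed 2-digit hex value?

0xE1

s_0 = plaintext = 0x14
s_1 = Round(s_0, k_0) = 0x4E
s_2 = Round(s_1, k_1) = 0xE1
s_3 = Round(s_2, k_2) = 0x16
s_4 = Round(s_3, k_3) = 0x6B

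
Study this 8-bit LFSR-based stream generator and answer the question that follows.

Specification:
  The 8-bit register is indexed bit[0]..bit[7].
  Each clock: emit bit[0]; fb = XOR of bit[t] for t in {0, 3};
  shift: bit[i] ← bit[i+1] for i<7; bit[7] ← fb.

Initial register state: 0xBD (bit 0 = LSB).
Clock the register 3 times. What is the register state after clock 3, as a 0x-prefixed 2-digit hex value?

0x57

reg_0 = 0xBD
clock 1: out=1, reg = 0x5E
clock 2: out=0, reg = 0xAF
clock 3: out=1, reg = 0x57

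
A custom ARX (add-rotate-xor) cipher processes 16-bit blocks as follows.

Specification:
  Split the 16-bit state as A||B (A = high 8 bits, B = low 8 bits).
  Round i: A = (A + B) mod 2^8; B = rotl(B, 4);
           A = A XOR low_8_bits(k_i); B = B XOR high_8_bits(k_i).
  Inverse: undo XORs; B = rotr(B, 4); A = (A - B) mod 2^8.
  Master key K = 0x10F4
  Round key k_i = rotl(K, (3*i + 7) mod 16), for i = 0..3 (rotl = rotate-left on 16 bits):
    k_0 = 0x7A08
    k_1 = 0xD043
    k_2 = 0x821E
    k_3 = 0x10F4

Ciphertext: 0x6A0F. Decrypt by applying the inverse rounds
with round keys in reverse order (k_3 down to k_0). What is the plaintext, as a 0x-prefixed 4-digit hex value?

0x8940

s_0 = ciphertext = 0x6A0F
s_1 = InvRound(s_0, k_3) = 0xADF1
s_2 = InvRound(s_1, k_2) = 0x7C37
s_3 = InvRound(s_2, k_1) = 0xC17E
s_4 = InvRound(s_3, k_0) = 0x8940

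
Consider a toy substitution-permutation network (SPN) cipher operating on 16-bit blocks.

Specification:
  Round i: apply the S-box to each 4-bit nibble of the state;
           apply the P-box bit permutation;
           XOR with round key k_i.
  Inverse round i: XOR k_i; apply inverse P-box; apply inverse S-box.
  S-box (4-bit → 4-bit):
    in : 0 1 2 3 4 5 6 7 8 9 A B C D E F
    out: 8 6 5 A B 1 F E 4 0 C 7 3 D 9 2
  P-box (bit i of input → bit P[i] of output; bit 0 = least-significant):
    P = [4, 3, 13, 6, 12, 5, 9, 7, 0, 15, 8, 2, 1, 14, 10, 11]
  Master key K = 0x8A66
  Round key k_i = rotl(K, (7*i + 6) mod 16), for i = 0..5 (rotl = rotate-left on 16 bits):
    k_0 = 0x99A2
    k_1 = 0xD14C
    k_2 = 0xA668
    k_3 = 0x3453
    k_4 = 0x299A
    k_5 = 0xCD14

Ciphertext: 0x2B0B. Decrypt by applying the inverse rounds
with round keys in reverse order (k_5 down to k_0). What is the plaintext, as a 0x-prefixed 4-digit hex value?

s_0 = ciphertext = 0x2B0B
s_1 = InvRound(s_0, k_5) = 0xB48B
s_2 = InvRound(s_1, k_4) = 0xAB55
s_3 = InvRound(s_2, k_3) = 0xD729
s_4 = InvRound(s_3, k_2) = 0xF25A
s_5 = InvRound(s_4, k_1) = 0x5A82
s_6 = InvRound(s_5, k_0) = 0xF119

0xF119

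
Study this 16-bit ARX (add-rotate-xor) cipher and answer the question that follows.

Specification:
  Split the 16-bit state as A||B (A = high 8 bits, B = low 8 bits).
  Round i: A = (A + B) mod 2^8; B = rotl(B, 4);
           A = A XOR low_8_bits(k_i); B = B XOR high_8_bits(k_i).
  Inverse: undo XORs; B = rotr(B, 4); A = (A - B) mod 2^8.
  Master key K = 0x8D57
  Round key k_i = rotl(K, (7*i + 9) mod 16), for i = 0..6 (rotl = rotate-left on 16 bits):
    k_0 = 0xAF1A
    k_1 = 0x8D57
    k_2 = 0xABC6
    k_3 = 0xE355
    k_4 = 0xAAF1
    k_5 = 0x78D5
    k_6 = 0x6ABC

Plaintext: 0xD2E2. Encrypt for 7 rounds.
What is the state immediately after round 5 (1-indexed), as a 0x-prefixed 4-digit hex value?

0x4566

s_0 = plaintext = 0xD2E2
s_1 = Round(s_0, k_0) = 0xAE81
s_2 = Round(s_1, k_1) = 0x7895
s_3 = Round(s_2, k_2) = 0xCBF2
s_4 = Round(s_3, k_3) = 0xE8CC
s_5 = Round(s_4, k_4) = 0x4566
s_6 = Round(s_5, k_5) = 0x7E1E
s_7 = Round(s_6, k_6) = 0x208B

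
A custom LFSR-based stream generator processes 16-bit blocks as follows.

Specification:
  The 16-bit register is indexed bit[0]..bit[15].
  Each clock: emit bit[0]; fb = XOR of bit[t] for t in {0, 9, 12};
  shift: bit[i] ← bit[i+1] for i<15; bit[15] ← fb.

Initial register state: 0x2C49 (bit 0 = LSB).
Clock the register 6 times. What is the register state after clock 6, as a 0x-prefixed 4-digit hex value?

0x34B1

reg_0 = 0x2C49
clock 1: out=1, reg = 0x9624
clock 2: out=0, reg = 0x4B12
clock 3: out=0, reg = 0xA589
clock 4: out=1, reg = 0xD2C4
clock 5: out=0, reg = 0x6962
clock 6: out=0, reg = 0x34B1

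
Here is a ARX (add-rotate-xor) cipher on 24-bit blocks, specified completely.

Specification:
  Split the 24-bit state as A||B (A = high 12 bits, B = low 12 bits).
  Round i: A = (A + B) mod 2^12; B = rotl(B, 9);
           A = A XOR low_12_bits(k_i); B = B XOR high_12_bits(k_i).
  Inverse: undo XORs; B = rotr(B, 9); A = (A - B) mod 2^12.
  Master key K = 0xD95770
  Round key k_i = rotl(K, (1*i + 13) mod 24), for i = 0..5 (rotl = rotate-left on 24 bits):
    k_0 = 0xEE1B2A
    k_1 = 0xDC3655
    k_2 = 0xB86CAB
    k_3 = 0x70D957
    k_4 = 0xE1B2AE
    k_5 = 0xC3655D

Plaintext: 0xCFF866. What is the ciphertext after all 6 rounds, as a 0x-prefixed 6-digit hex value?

s_0 = plaintext = 0xCFF866
s_1 = Round(s_0, k_0) = 0xE4F3ED
s_2 = Round(s_1, k_1) = 0x4697BE
s_3 = Round(s_2, k_2) = 0x08C771
s_4 = Round(s_3, k_3) = 0xEAA5E3
s_5 = Round(s_4, k_4) = 0x6238A7
s_6 = Round(s_5, k_5) = 0xB97322

0xB97322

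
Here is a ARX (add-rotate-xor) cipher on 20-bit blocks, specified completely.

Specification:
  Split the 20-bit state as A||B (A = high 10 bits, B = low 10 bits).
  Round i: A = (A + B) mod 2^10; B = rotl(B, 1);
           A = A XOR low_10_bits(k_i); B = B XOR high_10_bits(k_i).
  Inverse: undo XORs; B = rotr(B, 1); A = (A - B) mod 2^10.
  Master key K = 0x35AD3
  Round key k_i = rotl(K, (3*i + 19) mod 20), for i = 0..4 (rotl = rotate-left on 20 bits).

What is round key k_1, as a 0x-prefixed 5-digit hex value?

K = 0x35AD3
k_0 = rotl(K, (3*0+19) mod 20) = rotl(K, 19) = 0x9AD69
k_1 = rotl(K, (3*1+19) mod 20) = rotl(K, 2) = 0xD6B4C

0xD6B4C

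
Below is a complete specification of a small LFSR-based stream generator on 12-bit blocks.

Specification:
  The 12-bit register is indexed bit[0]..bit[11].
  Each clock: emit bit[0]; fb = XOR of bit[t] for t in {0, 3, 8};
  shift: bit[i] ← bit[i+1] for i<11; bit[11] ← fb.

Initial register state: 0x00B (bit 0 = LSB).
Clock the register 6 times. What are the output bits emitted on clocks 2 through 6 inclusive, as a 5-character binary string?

10100

reg_0 = 0x00B
clock 1: out=1, reg = 0x005
clock 2: out=1, reg = 0x802
clock 3: out=0, reg = 0x401
clock 4: out=1, reg = 0xA00
clock 5: out=0, reg = 0x500
clock 6: out=0, reg = 0xA80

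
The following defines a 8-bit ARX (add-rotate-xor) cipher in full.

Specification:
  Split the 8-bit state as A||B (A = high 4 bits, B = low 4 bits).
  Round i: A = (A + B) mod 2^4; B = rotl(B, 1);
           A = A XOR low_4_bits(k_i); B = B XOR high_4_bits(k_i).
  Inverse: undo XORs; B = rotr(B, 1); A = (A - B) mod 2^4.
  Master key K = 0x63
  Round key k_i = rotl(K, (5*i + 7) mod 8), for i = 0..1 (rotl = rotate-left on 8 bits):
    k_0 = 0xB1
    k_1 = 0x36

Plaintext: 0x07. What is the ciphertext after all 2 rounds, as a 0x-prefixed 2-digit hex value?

0xD9

s_0 = plaintext = 0x07
s_1 = Round(s_0, k_0) = 0x65
s_2 = Round(s_1, k_1) = 0xD9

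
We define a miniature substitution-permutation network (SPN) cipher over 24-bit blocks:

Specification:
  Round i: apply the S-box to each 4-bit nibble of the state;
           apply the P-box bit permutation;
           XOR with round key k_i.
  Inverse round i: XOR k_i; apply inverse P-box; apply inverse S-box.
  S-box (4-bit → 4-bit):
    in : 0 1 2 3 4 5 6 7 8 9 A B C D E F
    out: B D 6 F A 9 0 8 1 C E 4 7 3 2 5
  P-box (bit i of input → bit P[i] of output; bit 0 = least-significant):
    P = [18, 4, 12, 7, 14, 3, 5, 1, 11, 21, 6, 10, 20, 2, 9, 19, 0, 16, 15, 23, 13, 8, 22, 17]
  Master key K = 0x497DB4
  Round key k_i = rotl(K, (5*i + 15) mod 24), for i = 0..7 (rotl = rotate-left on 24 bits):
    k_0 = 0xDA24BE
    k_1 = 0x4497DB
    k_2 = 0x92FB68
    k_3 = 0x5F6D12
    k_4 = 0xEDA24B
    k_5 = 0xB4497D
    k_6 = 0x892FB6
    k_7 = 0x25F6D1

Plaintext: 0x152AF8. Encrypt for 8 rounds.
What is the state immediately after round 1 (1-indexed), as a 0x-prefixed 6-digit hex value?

s_0 = plaintext = 0x152AF8
s_1 = Round(s_0, k_0) = 0x3C42DB
s_2 = Round(s_1, k_1) = 0x2F6696
s_3 = Round(s_2, k_2) = 0xD27A4B
s_4 = Round(s_3, k_3) = 0x76D858
s_5 = Round(s_4, k_4) = 0xFBEA4D
s_6 = Round(s_5, k_5) = 0xD0ED23
s_7 = Round(s_6, k_6) = 0x2C160B
s_8 = Round(s_7, k_7) = 0x7C25DA

0x3C42DB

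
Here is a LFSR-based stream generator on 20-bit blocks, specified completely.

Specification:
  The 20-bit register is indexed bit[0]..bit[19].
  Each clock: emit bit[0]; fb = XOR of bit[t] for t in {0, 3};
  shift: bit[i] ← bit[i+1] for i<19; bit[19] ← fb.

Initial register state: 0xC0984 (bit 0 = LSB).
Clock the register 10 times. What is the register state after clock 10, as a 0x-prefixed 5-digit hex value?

reg_0 = 0xC0984
clock 1: out=0, reg = 0x604C2
clock 2: out=0, reg = 0x30261
clock 3: out=1, reg = 0x98130
clock 4: out=0, reg = 0x4C098
clock 5: out=0, reg = 0xA604C
clock 6: out=0, reg = 0xD3026
clock 7: out=0, reg = 0x69813
clock 8: out=1, reg = 0xB4C09
clock 9: out=1, reg = 0x5A604
clock 10: out=0, reg = 0x2D302

0x2D302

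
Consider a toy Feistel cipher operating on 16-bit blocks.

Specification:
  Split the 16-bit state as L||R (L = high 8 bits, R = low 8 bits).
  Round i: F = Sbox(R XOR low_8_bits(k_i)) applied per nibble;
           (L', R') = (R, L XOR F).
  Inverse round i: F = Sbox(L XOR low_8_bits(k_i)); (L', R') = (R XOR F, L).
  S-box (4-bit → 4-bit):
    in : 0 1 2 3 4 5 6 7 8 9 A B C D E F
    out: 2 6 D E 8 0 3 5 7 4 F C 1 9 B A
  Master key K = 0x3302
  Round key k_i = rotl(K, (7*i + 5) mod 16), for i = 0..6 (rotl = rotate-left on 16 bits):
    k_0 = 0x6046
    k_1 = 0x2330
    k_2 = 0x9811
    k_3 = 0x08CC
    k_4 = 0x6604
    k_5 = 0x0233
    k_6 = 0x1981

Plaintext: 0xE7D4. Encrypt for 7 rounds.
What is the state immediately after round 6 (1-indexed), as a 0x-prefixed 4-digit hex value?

0x7970

s_0 = plaintext = 0xE7D4
s_1 = Round(s_0, k_0) = 0xD4AA
s_2 = Round(s_1, k_1) = 0xAA9B
s_3 = Round(s_2, k_2) = 0x9BD5
s_4 = Round(s_3, k_3) = 0xD5FF
s_5 = Round(s_4, k_4) = 0xFF79
s_6 = Round(s_5, k_5) = 0x7970
s_7 = Round(s_6, k_6) = 0x70DF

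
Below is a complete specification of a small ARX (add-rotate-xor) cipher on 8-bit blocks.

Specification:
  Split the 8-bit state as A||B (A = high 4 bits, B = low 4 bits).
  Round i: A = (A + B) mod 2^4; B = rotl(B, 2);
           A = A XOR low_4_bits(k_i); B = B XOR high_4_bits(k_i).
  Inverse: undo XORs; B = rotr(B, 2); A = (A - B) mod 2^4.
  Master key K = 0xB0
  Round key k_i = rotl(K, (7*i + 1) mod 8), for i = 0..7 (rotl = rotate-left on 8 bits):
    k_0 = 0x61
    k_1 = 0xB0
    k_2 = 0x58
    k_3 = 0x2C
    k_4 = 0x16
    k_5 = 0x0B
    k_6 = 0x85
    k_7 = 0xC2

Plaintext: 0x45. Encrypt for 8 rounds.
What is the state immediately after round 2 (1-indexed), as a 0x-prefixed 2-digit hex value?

s_0 = plaintext = 0x45
s_1 = Round(s_0, k_0) = 0x83
s_2 = Round(s_1, k_1) = 0xB7
s_3 = Round(s_2, k_2) = 0xA8
s_4 = Round(s_3, k_3) = 0xE0
s_5 = Round(s_4, k_4) = 0x81
s_6 = Round(s_5, k_5) = 0x24
s_7 = Round(s_6, k_6) = 0x39
s_8 = Round(s_7, k_7) = 0xEA

0xB7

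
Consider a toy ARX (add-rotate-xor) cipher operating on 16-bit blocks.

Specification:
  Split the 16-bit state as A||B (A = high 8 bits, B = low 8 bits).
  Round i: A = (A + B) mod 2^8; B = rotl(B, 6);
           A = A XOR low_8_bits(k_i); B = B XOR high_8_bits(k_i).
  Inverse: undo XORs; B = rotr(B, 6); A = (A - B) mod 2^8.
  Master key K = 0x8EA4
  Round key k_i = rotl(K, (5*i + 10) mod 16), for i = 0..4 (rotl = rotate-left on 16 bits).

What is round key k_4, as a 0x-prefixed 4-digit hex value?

0x23A9

K = 0x8EA4
k_0 = rotl(K, (5*0+10) mod 16) = rotl(K, 10) = 0x923A
k_1 = rotl(K, (5*1+10) mod 16) = rotl(K, 15) = 0x4752
k_2 = rotl(K, (5*2+10) mod 16) = rotl(K, 4) = 0xEA48
k_3 = rotl(K, (5*3+10) mod 16) = rotl(K, 9) = 0x491D
k_4 = rotl(K, (5*4+10) mod 16) = rotl(K, 14) = 0x23A9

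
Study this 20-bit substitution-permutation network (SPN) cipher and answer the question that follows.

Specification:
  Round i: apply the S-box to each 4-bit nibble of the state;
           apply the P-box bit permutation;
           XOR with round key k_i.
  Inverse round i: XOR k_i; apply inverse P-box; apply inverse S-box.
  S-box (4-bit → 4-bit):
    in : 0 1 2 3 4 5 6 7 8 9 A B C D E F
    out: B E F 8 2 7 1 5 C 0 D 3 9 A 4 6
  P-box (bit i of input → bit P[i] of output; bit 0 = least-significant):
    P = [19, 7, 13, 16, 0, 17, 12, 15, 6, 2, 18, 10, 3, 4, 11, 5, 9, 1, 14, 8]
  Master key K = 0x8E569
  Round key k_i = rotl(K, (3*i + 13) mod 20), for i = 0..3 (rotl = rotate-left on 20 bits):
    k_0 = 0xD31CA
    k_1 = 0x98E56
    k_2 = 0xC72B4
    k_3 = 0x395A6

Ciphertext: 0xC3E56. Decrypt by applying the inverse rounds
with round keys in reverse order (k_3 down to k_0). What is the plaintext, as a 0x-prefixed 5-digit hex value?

s_0 = ciphertext = 0xC3E56
s_1 = InvRound(s_0, k_3) = 0xC17D2
s_2 = InvRound(s_1, k_2) = 0x1309E
s_3 = InvRound(s_2, k_1) = 0x67C85
s_4 = InvRound(s_3, k_0) = 0x170BC

0x170BC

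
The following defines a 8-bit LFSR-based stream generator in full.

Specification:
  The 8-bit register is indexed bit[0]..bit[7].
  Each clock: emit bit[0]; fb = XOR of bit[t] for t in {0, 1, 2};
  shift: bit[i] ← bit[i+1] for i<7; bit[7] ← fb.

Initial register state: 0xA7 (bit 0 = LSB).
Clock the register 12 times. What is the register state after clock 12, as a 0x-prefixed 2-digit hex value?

reg_0 = 0xA7
clock 1: out=1, reg = 0xD3
clock 2: out=1, reg = 0x69
clock 3: out=1, reg = 0xB4
clock 4: out=0, reg = 0xDA
clock 5: out=0, reg = 0xED
clock 6: out=1, reg = 0x76
clock 7: out=0, reg = 0x3B
clock 8: out=1, reg = 0x1D
clock 9: out=1, reg = 0x0E
clock 10: out=0, reg = 0x07
clock 11: out=1, reg = 0x83
clock 12: out=1, reg = 0x41

0x41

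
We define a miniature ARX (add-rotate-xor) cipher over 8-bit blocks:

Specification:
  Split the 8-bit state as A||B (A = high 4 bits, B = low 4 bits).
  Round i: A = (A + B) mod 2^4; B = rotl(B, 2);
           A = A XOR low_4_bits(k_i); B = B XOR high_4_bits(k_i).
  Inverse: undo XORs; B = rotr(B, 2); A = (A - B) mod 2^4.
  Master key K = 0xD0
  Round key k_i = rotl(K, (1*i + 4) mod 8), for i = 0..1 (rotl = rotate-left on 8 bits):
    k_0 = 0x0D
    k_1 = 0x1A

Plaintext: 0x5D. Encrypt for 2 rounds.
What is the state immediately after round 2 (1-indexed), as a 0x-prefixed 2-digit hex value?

s_0 = plaintext = 0x5D
s_1 = Round(s_0, k_0) = 0xF7
s_2 = Round(s_1, k_1) = 0xCC

0xCC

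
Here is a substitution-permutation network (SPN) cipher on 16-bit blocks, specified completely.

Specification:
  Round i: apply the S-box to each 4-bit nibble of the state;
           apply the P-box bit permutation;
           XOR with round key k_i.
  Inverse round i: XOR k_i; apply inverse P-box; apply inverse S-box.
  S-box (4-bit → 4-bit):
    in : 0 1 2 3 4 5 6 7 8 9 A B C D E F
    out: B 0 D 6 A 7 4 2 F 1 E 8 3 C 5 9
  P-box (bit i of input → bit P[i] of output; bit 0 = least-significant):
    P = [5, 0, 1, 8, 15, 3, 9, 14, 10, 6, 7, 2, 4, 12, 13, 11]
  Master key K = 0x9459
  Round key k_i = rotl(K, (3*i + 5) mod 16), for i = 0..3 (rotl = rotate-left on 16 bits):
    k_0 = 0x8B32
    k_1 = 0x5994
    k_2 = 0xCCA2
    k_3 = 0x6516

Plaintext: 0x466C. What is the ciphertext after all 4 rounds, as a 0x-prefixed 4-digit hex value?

s_0 = plaintext = 0x466C
s_1 = Round(s_0, k_0) = 0x9193
s_2 = Round(s_1, k_1) = 0xD987
s_3 = Round(s_2, k_2) = 0x22AB
s_4 = Round(s_3, k_3) = 0x0A8A

0x0A8A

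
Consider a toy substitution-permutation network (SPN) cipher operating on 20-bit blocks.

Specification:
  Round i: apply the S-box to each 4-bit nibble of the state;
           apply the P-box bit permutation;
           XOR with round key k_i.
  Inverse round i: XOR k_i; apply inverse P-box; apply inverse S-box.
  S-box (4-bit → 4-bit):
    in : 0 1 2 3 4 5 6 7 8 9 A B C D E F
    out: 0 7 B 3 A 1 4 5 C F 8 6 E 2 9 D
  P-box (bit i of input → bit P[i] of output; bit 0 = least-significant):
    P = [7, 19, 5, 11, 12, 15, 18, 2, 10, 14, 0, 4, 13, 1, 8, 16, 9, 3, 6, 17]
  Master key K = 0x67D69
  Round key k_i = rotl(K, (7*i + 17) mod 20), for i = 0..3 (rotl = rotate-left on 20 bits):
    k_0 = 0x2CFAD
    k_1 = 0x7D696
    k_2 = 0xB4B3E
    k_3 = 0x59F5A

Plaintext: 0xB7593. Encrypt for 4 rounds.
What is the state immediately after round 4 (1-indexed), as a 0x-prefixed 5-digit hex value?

s_0 = plaintext = 0xB7593
s_1 = Round(s_0, k_0) = 0xE7A61
s_2 = Round(s_1, k_1) = 0x9F526
s_3 = Round(s_2, k_2) = 0x8FC52
s_4 = Round(s_3, k_3) = 0xEE68B

0xEE68B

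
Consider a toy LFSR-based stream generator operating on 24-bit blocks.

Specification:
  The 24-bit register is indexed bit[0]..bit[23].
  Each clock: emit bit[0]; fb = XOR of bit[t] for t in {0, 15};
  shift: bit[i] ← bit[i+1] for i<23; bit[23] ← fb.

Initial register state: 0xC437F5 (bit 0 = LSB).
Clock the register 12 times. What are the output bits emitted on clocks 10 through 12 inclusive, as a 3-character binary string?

reg_0 = 0xC437F5
clock 1: out=1, reg = 0xE21BFA
clock 2: out=0, reg = 0x710DFD
clock 3: out=1, reg = 0xB886FE
clock 4: out=0, reg = 0xDC437F
clock 5: out=1, reg = 0xEE21BF
clock 6: out=1, reg = 0xF710DF
clock 7: out=1, reg = 0xFB886F
clock 8: out=1, reg = 0x7DC437
clock 9: out=1, reg = 0x3EE21B
clock 10: out=1, reg = 0x1F710D
clock 11: out=1, reg = 0x8FB886
clock 12: out=0, reg = 0xC7DC43

110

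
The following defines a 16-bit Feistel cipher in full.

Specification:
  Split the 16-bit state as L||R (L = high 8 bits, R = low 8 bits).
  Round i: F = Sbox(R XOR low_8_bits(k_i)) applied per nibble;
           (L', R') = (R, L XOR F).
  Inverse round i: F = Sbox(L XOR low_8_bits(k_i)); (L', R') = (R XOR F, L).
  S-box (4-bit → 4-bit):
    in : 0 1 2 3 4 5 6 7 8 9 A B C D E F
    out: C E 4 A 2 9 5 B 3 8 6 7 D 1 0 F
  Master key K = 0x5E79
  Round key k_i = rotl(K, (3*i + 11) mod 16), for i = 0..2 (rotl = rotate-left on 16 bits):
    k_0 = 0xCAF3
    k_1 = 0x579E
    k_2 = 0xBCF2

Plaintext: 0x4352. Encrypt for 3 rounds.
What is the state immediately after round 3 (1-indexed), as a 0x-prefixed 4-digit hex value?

0x283B

s_0 = plaintext = 0x4352
s_1 = Round(s_0, k_0) = 0x522D
s_2 = Round(s_1, k_1) = 0x2D28
s_3 = Round(s_2, k_2) = 0x283B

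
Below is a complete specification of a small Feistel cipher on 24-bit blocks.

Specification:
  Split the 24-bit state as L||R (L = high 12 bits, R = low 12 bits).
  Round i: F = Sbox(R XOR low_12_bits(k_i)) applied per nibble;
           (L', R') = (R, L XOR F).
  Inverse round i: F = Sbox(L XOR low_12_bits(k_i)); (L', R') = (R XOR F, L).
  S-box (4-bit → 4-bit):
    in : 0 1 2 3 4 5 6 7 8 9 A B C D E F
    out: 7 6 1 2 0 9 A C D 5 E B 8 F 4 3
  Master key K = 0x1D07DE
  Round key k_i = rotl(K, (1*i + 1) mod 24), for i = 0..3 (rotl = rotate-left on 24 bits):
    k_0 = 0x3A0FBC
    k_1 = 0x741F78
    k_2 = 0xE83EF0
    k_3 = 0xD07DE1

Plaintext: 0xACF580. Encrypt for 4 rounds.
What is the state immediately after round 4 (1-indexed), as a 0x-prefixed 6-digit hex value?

s_0 = plaintext = 0xACF580
s_1 = Round(s_0, k_0) = 0x5804E7
s_2 = Round(s_1, k_1) = 0x4E7ED3
s_3 = Round(s_2, k_2) = 0xED33F5
s_4 = Round(s_3, k_3) = 0x3F5AB3

0x3F5AB3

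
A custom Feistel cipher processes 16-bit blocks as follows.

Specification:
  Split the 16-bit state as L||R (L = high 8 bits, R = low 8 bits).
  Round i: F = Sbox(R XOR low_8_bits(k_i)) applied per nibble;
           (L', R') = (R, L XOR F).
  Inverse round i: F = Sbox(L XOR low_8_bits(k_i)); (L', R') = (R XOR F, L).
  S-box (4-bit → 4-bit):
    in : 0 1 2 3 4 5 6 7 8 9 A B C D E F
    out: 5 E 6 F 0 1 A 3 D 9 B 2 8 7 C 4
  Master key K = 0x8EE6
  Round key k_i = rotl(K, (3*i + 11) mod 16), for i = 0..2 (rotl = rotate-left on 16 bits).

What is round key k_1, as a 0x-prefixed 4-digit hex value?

K = 0x8EE6
k_0 = rotl(K, (3*0+11) mod 16) = rotl(K, 11) = 0x3477
k_1 = rotl(K, (3*1+11) mod 16) = rotl(K, 14) = 0xA3B9

0xA3B9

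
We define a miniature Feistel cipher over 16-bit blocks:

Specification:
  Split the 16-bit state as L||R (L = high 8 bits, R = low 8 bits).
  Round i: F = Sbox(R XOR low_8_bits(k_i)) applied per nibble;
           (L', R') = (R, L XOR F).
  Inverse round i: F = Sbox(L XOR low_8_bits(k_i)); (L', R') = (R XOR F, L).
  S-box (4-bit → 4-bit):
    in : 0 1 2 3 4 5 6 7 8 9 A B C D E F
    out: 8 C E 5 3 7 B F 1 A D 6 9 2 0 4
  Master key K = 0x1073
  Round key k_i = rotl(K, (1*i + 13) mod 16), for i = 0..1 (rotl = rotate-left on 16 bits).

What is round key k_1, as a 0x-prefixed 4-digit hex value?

K = 0x1073
k_0 = rotl(K, (1*0+13) mod 16) = rotl(K, 13) = 0x620E
k_1 = rotl(K, (1*1+13) mod 16) = rotl(K, 14) = 0xC41C

0xC41C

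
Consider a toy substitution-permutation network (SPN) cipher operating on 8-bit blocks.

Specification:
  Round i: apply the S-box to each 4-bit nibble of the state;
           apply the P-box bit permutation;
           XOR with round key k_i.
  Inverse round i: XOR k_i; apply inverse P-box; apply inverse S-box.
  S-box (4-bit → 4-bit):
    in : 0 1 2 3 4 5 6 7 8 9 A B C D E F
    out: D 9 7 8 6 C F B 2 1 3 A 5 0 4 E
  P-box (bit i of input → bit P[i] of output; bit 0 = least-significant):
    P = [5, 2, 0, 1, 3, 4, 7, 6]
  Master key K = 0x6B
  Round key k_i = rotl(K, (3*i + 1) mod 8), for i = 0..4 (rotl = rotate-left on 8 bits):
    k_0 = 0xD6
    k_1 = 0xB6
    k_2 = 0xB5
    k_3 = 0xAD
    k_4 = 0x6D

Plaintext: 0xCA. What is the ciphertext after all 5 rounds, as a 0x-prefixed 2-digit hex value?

s_0 = plaintext = 0xCA
s_1 = Round(s_0, k_0) = 0x7A
s_2 = Round(s_1, k_1) = 0xCA
s_3 = Round(s_2, k_2) = 0x19
s_4 = Round(s_3, k_3) = 0xC5
s_5 = Round(s_4, k_4) = 0xE6

0xE6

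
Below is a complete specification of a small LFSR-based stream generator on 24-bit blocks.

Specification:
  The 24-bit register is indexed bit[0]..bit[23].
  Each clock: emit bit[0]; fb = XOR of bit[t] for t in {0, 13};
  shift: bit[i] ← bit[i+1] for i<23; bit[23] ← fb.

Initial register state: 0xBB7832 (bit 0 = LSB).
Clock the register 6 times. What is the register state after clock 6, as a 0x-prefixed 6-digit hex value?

0xA6EDE0

reg_0 = 0xBB7832
clock 1: out=0, reg = 0xDDBC19
clock 2: out=1, reg = 0x6EDE0C
clock 3: out=0, reg = 0x376F06
clock 4: out=0, reg = 0x9BB783
clock 5: out=1, reg = 0x4DDBC1
clock 6: out=1, reg = 0xA6EDE0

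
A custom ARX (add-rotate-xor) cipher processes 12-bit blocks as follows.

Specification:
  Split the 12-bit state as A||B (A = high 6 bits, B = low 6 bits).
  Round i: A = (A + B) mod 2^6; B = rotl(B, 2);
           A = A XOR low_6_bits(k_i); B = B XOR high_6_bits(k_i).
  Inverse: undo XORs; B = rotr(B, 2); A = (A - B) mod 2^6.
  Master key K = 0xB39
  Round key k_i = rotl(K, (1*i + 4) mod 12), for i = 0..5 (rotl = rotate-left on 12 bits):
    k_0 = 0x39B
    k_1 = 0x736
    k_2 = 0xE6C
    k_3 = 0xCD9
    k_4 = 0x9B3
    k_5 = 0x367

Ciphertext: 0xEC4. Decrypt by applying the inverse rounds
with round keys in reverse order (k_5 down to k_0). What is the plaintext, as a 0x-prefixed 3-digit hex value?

s_0 = ciphertext = 0xEC4
s_1 = InvRound(s_0, k_5) = 0x292
s_2 = InvRound(s_1, k_4) = 0xB0D
s_3 = InvRound(s_2, k_3) = 0x1AF
s_4 = InvRound(s_3, k_2) = 0x165
s_5 = InvRound(s_4, k_1) = 0x55E
s_6 = InvRound(s_5, k_0) = 0x284

0x284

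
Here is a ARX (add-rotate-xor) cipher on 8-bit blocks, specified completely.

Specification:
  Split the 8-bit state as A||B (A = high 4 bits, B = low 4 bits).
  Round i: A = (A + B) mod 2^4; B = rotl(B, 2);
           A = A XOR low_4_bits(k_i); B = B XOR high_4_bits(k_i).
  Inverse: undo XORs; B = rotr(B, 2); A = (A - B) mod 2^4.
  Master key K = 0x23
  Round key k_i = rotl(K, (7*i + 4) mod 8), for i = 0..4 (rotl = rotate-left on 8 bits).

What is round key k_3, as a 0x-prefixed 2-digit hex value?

K = 0x23
k_0 = rotl(K, (7*0+4) mod 8) = rotl(K, 4) = 0x32
k_1 = rotl(K, (7*1+4) mod 8) = rotl(K, 3) = 0x19
k_2 = rotl(K, (7*2+4) mod 8) = rotl(K, 2) = 0x8C
k_3 = rotl(K, (7*3+4) mod 8) = rotl(K, 1) = 0x46

0x46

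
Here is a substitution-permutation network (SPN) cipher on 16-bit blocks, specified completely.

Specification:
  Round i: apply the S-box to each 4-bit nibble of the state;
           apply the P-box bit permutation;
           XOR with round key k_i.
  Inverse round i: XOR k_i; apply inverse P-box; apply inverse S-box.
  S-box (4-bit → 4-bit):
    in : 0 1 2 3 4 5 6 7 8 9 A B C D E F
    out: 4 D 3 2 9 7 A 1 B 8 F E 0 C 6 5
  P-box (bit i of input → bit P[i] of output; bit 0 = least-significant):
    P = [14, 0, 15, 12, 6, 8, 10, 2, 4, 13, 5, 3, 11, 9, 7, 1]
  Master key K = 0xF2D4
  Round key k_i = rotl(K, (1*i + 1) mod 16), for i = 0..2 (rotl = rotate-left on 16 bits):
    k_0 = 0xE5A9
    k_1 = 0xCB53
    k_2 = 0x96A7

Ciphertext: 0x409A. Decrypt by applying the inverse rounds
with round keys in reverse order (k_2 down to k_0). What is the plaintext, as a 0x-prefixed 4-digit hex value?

s_0 = ciphertext = 0x409A
s_1 = InvRound(s_0, k_2) = 0x31DA
s_2 = InvRound(s_1, k_1) = 0x56CA
s_3 = InvRound(s_2, k_0) = 0x6E2B

0x6E2B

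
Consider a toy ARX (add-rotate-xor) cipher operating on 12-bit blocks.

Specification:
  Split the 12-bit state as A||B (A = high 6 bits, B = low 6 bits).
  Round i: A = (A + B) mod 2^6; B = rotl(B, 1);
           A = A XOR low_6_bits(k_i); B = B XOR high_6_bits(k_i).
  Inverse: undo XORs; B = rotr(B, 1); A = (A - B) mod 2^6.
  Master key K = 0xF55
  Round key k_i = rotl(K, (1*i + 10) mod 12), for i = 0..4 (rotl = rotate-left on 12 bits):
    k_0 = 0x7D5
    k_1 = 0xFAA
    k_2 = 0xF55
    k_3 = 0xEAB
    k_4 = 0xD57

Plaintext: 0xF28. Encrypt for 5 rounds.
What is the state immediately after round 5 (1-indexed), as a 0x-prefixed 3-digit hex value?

0xAE3

s_0 = plaintext = 0xF28
s_1 = Round(s_0, k_0) = 0xC4E
s_2 = Round(s_1, k_1) = 0x562
s_3 = Round(s_2, k_2) = 0x8B8
s_4 = Round(s_3, k_3) = 0xC4B
s_5 = Round(s_4, k_4) = 0xAE3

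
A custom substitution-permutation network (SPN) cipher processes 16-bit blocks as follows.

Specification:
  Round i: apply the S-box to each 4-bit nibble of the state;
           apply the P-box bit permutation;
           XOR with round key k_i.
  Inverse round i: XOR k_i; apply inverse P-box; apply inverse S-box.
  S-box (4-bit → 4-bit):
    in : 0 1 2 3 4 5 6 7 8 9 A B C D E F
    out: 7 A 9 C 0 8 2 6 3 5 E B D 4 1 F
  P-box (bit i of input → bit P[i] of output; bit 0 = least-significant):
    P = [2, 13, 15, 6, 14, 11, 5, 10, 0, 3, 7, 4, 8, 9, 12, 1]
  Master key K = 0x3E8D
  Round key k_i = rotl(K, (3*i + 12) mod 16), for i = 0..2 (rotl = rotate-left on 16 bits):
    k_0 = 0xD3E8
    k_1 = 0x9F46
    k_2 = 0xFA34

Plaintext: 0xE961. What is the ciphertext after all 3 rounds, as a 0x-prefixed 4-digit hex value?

0xDA19

s_0 = plaintext = 0xE961
s_1 = Round(s_0, k_0) = 0xFA29
s_2 = Round(s_1, k_1) = 0x48D8
s_3 = Round(s_2, k_2) = 0xDA19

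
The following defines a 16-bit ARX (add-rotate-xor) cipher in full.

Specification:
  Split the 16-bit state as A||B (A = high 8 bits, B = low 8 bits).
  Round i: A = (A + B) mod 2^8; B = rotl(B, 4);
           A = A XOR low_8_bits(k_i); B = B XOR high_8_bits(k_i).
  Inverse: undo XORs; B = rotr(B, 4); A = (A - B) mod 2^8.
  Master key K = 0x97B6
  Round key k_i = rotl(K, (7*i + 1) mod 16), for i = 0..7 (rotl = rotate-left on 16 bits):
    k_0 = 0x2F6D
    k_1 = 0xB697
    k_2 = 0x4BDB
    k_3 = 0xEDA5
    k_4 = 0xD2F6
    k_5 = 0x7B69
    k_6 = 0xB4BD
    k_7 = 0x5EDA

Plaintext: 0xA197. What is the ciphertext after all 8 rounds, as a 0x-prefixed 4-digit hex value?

s_0 = plaintext = 0xA197
s_1 = Round(s_0, k_0) = 0x5556
s_2 = Round(s_1, k_1) = 0x3CD3
s_3 = Round(s_2, k_2) = 0xD476
s_4 = Round(s_3, k_3) = 0xEF8A
s_5 = Round(s_4, k_4) = 0x8F7A
s_6 = Round(s_5, k_5) = 0x60DC
s_7 = Round(s_6, k_6) = 0x8179
s_8 = Round(s_7, k_7) = 0x20C9

0x20C9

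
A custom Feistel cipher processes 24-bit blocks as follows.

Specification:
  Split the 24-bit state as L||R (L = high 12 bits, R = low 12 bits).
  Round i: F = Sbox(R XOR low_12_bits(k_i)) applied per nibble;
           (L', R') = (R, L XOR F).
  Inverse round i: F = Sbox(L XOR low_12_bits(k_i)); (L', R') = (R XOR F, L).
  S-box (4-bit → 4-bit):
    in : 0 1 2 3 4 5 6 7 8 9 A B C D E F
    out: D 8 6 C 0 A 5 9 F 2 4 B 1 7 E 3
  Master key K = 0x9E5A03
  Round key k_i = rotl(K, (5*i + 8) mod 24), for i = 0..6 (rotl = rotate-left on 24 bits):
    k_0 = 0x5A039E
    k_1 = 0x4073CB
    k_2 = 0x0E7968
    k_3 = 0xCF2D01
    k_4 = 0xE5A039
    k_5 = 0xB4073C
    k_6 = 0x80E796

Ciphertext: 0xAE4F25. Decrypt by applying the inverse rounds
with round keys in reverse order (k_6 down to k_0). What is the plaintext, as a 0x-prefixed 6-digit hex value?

s_0 = ciphertext = 0xAE4F25
s_1 = InvRound(s_0, k_6) = 0x8B3AE4
s_2 = InvRound(s_1, k_5) = 0x9178B3
s_3 = InvRound(s_2, k_4) = 0xADD917
s_4 = InvRound(s_3, k_3) = 0x066ADD
s_5 = InvRound(s_4, k_2) = 0x803066
s_6 = InvRound(s_5, k_1) = 0xB79803
s_7 = InvRound(s_6, k_0) = 0x7EAB79

0x7EAB79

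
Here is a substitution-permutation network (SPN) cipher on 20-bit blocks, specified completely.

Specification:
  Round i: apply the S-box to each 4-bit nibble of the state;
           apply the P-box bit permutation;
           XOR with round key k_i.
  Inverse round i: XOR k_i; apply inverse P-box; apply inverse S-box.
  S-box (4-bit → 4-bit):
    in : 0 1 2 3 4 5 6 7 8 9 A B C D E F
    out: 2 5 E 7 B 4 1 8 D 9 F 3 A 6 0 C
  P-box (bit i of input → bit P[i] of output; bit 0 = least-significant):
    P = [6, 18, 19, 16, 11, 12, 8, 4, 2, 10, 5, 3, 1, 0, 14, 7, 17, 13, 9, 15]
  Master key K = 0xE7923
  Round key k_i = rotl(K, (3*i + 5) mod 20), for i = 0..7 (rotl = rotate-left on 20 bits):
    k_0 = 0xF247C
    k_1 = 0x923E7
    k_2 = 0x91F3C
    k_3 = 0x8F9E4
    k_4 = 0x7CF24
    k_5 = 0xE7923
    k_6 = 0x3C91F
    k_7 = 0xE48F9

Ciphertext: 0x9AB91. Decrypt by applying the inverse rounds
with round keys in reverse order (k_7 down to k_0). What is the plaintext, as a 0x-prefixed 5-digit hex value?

0xBD422

s_0 = ciphertext = 0x9AB91
s_1 = InvRound(s_0, k_7) = 0xA5F54
s_2 = InvRound(s_1, k_6) = 0xFBC08
s_3 = InvRound(s_2, k_5) = 0x73257
s_4 = InvRound(s_3, k_4) = 0xC3DA6
s_5 = InvRound(s_4, k_3) = 0x710EB
s_6 = InvRound(s_5, k_2) = 0x14B83
s_7 = InvRound(s_6, k_1) = 0x05161
s_8 = InvRound(s_7, k_0) = 0xBD422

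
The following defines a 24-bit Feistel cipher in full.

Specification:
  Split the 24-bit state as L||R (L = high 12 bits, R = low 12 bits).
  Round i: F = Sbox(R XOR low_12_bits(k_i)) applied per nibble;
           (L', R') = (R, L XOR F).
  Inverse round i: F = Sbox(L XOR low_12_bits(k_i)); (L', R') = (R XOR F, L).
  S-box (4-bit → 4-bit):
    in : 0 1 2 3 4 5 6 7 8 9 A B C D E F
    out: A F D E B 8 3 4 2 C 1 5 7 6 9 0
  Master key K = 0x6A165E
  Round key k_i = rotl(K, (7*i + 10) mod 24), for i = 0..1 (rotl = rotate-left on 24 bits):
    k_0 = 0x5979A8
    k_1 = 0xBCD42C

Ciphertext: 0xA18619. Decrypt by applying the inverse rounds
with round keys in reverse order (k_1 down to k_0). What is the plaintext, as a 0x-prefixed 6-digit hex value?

0x999FF2

s_0 = ciphertext = 0xA18619
s_1 = InvRound(s_0, k_1) = 0xFF2A18
s_2 = InvRound(s_1, k_0) = 0x999FF2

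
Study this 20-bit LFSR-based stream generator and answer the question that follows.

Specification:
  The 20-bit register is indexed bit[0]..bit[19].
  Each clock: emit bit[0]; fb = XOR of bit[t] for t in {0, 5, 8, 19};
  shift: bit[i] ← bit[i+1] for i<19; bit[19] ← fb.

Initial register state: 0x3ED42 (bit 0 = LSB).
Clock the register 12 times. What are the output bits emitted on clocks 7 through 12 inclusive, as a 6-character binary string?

reg_0 = 0x3ED42
clock 1: out=0, reg = 0x9F6A1
clock 2: out=1, reg = 0xCFB50
clock 3: out=0, reg = 0x67DA8
clock 4: out=0, reg = 0x33ED4
clock 5: out=0, reg = 0x19F6A
clock 6: out=0, reg = 0x0CFB5
clock 7: out=1, reg = 0x867DA
clock 8: out=0, reg = 0x433ED
clock 9: out=1, reg = 0xA19F6
clock 10: out=0, reg = 0xD0CFB
clock 11: out=1, reg = 0xE867D
clock 12: out=1, reg = 0xF433E

101011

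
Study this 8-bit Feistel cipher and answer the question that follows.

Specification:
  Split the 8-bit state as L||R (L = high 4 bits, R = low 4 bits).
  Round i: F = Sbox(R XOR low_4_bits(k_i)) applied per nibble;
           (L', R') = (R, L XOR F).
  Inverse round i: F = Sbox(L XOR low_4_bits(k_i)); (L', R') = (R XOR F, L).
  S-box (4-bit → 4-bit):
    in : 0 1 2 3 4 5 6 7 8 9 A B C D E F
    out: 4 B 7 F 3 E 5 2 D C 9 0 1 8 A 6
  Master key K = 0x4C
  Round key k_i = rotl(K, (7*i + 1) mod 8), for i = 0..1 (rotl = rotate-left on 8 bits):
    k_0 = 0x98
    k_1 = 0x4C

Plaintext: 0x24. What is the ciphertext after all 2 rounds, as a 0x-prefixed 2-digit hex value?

s_0 = plaintext = 0x24
s_1 = Round(s_0, k_0) = 0x43
s_2 = Round(s_1, k_1) = 0x32

0x32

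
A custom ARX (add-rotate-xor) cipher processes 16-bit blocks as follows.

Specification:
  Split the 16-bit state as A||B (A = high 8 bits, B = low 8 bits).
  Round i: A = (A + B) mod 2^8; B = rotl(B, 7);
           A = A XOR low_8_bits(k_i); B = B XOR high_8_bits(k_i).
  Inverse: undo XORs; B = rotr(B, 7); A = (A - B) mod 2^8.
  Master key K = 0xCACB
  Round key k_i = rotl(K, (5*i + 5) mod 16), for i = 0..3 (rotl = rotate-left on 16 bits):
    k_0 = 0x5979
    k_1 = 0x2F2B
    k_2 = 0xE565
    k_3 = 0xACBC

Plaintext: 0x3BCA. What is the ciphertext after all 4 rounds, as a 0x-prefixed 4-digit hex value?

0xA212

s_0 = plaintext = 0x3BCA
s_1 = Round(s_0, k_0) = 0x7C3C
s_2 = Round(s_1, k_1) = 0x9331
s_3 = Round(s_2, k_2) = 0xA17D
s_4 = Round(s_3, k_3) = 0xA212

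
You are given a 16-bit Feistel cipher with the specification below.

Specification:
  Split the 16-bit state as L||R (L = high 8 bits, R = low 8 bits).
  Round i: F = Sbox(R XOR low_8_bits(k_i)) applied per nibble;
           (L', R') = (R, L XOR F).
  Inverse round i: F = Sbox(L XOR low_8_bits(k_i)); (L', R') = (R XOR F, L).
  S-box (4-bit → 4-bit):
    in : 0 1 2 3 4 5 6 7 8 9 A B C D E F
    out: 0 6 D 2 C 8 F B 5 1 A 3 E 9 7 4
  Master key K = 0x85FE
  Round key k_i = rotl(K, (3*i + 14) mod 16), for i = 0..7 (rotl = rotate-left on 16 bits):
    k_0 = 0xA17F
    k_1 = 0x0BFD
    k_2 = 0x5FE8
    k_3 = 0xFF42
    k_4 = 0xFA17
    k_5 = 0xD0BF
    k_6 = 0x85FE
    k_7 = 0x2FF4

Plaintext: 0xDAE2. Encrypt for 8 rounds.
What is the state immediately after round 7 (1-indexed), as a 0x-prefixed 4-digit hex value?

0x9760

s_0 = plaintext = 0xDAE2
s_1 = Round(s_0, k_0) = 0xE2C3
s_2 = Round(s_1, k_1) = 0xC3C5
s_3 = Round(s_2, k_2) = 0xC51A
s_4 = Round(s_3, k_3) = 0x1A40
s_5 = Round(s_4, k_4) = 0x4091
s_6 = Round(s_5, k_5) = 0x9197
s_7 = Round(s_6, k_6) = 0x9760
s_8 = Round(s_7, k_7) = 0x608B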